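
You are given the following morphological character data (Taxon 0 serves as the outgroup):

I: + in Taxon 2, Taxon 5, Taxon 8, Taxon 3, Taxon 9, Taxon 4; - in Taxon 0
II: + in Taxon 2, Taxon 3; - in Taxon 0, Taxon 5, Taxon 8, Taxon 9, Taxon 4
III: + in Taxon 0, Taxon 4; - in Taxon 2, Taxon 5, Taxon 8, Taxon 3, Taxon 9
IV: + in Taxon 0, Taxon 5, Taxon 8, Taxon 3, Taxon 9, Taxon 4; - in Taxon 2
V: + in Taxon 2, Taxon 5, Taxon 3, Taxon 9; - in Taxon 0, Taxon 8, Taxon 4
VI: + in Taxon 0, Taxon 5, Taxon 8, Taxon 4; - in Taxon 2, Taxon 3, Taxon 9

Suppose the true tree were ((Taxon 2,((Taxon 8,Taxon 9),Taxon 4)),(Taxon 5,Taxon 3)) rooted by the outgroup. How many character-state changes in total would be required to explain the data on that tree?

Map each character onto ((Taxon 2,((Taxon 8,Taxon 9),Taxon 4)),(Taxon 5,Taxon 3)) (rooted by Taxon 0) and count the minimum state changes it requires (Fitch parsimony):
I: 1; II: 2; III: 2; IV: 1; V: 3; VI: 3.
Total tree length = 12.

12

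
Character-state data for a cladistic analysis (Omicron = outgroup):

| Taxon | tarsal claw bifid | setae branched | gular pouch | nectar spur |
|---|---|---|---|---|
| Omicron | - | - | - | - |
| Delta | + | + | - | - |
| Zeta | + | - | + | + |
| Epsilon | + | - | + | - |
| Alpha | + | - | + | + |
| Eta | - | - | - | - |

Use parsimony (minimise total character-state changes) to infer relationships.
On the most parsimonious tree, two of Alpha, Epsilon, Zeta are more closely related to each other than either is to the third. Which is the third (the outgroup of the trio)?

The outgroup has state '-' for every character, so '+' is the derived state throughout.
tarsal claw bifid (derived state '+') is shared by Alpha, Delta, Epsilon, and Zeta — a synapomorphy uniting that clade.
setae branched: derived state '+' in Delta only — an autapomorphy, so it tells us nothing about relationships among taxa.
Only Alpha, Epsilon, and Zeta show the derived state '+' for gular pouch, supporting them as a clade.
nectar spur: derived state '+' in Alpha and Zeta only — synapomorphy for {Alpha, Zeta}.
Most parsimonious ingroup topology: ((Delta,((Zeta,Alpha),Epsilon)),Eta).
Zeta and Alpha share a more recent common ancestor with each other than either does with Epsilon, so Epsilon is the least closely related of the three.

Epsilon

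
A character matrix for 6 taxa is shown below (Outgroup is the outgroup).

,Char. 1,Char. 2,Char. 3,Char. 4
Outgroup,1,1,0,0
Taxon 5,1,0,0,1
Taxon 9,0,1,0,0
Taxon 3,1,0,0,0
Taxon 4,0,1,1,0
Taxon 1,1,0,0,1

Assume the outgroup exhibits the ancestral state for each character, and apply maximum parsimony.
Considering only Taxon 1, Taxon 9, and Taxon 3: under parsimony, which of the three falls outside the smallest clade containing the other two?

Taxon 9

Character polarity is set by the outgroup: the derived state is whichever differs from the outgroup's state, so for Char. 1, Char. 2 the derived state is '0', and for the remaining characters it is '1'.
Only Taxon 4 and Taxon 9 show the derived state '0' for Char. 1, supporting them as a clade.
Char. 2: derived state '0' in Taxon 1, Taxon 3, and Taxon 5 only — synapomorphy for {Taxon 1, Taxon 3, Taxon 5}.
Char. 3: derived state '1' in Taxon 4 only — an autapomorphy, so it tells us nothing about relationships among taxa.
Char. 4: derived state '1' in Taxon 1 and Taxon 5 only — synapomorphy for {Taxon 1, Taxon 5}.
Most parsimonious ingroup topology: (((Taxon 5,Taxon 1),Taxon 3),(Taxon 9,Taxon 4)).
Taxon 3 and Taxon 1 share a more recent common ancestor with each other than either does with Taxon 9, so Taxon 9 is the least closely related of the three.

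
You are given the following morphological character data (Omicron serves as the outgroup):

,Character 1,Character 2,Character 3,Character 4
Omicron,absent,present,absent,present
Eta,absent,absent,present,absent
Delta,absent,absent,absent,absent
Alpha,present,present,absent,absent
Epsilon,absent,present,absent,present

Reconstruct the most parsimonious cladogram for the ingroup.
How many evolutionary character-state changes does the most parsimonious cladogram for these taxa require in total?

Character polarity is set by the outgroup: the derived state is whichever differs from the outgroup's state, so for Character 2, Character 4 the derived state is 'absent', and for the remaining characters it is 'present'.
Character 1 (derived state 'present') is unique to Alpha (autapomorphy; uninformative for grouping).
Only Delta and Eta show the derived state 'absent' for Character 2, supporting them as a clade.
Character 3 (derived state 'present') is unique to Eta (autapomorphy; uninformative for grouping).
Only Alpha, Delta, and Eta show the derived state 'absent' for Character 4, supporting them as a clade.
Most parsimonious ingroup topology: (((Eta,Delta),Alpha),Epsilon).
Changes per character on this tree: Character 1: 1; Character 2: 1; Character 3: 1; Character 4: 1.
Total = 4.

4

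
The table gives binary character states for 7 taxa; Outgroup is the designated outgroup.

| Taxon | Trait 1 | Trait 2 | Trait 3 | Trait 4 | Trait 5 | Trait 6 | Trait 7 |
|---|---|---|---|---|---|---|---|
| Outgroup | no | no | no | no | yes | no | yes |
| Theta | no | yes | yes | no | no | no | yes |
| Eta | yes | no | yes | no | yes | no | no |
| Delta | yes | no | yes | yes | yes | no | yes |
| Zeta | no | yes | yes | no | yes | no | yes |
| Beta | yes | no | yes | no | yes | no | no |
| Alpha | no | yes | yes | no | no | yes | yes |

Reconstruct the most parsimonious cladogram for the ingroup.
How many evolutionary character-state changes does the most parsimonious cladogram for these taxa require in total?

7

Character polarity is set by the outgroup: the derived state is whichever differs from the outgroup's state, so for Trait 5, Trait 7 the derived state is 'no', and for the remaining characters it is 'yes'.
Trait 1: derived state 'yes' in Beta, Delta, and Eta only — synapomorphy for {Beta, Delta, Eta}.
Only Alpha, Theta, and Zeta show the derived state 'yes' for Trait 2, supporting them as a clade.
Trait 3 (derived state 'yes') is shared by all ingroup taxa — unites the whole ingroup.
Trait 4 (derived state 'yes') is unique to Delta (autapomorphy; uninformative for grouping).
Trait 5: derived state 'no' in Alpha and Theta only — synapomorphy for {Alpha, Theta}.
Trait 6: derived state 'yes' in Alpha only — an autapomorphy, so it tells us nothing about relationships among taxa.
Only Beta and Eta show the derived state 'no' for Trait 7, supporting them as a clade.
Most parsimonious ingroup topology: (((Theta,Alpha),Zeta),((Eta,Beta),Delta)).
Changes per character on this tree: Trait 1: 1; Trait 2: 1; Trait 3: 1; Trait 4: 1; Trait 5: 1; Trait 6: 1; Trait 7: 1.
Total = 7.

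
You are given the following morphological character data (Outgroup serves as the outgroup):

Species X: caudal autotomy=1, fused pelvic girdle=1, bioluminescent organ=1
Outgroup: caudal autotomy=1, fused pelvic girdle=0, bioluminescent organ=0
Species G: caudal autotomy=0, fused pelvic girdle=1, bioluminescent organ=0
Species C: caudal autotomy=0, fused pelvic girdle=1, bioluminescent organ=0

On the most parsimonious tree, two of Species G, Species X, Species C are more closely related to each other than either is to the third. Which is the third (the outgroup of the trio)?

Species X

Character polarity is set by the outgroup: the derived state is whichever differs from the outgroup's state, so for caudal autotomy the derived state is '0', and for the remaining characters it is '1'.
Only Species C and Species G show the derived state '0' for caudal autotomy, supporting them as a clade.
All ingroup taxa share the derived state '1' for fused pelvic girdle; it defines the ingroup but does not resolve relationships within it.
bioluminescent organ (derived state '1') is unique to Species X (autapomorphy; uninformative for grouping).
Most parsimonious ingroup topology: ((Species C,Species G),Species X).
Species G and Species C share a more recent common ancestor with each other than either does with Species X, so Species X is the least closely related of the three.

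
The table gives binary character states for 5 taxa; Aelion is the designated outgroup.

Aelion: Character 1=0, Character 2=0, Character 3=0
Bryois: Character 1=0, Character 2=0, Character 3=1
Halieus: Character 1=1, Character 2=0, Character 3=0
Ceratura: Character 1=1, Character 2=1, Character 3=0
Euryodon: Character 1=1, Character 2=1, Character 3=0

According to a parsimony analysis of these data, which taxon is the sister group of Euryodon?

The outgroup has state '0' for every character, so '1' is the derived state throughout.
Character 1 (derived state '1') is shared by Ceratura, Euryodon, and Halieus — a synapomorphy uniting that clade.
Character 2: derived state '1' in Ceratura and Euryodon only — synapomorphy for {Ceratura, Euryodon}.
Character 3 (derived state '1') is unique to Bryois (autapomorphy; uninformative for grouping).
Most parsimonious ingroup topology: (Bryois,(Halieus,(Ceratura,Euryodon))).
Euryodon and Ceratura form a cherry on this tree, so they are sister taxa.

Ceratura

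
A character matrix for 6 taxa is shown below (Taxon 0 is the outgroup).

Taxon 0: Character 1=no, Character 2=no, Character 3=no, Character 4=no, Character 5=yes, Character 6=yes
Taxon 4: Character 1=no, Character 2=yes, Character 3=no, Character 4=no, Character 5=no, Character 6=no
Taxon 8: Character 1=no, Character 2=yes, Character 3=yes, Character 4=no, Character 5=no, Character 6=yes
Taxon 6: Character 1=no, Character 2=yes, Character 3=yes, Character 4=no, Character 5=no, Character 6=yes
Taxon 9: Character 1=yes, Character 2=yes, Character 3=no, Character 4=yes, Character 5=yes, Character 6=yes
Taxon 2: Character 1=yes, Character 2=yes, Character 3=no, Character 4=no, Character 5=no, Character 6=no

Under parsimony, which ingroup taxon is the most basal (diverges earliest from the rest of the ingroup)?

Character polarity is set by the outgroup: the derived state is whichever differs from the outgroup's state, so for Character 5, Character 6 the derived state is 'no', and for the remaining characters it is 'yes'.
Character 1 (state 'yes') occurs in Taxon 2 and Taxon 9 but conflicts with the nesting implied by the other characters — most parsimoniously interpreted as homoplasy.
All ingroup taxa share the derived state 'yes' for Character 2; it defines the ingroup but does not resolve relationships within it.
Character 3: derived state 'yes' in Taxon 6 and Taxon 8 only — synapomorphy for {Taxon 6, Taxon 8}.
Character 4: derived state 'yes' in Taxon 9 only — an autapomorphy, so it tells us nothing about relationships among taxa.
Character 5 (derived state 'no') is shared by Taxon 2, Taxon 4, Taxon 6, and Taxon 8 — a synapomorphy uniting that clade.
Character 6: derived state 'no' in Taxon 2 and Taxon 4 only — synapomorphy for {Taxon 2, Taxon 4}.
Most parsimonious ingroup topology: (((Taxon 4,Taxon 2),(Taxon 8,Taxon 6)),Taxon 9).
Taxon 9 is sister to the clade containing all other ingroup taxa, so it is the earliest-diverging (most basal) ingroup lineage.

Taxon 9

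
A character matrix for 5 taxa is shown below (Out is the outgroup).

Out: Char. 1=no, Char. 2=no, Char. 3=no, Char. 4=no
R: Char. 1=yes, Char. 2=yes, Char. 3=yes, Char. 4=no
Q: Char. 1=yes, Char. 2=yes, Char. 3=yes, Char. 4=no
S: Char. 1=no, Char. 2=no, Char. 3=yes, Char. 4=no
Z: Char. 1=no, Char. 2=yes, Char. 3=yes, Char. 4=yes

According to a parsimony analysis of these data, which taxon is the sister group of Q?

R

The outgroup has state 'no' for every character, so 'yes' is the derived state throughout.
Char. 1: derived state 'yes' in Q and R only — synapomorphy for {Q, R}.
Char. 2 (derived state 'yes') is shared by Q, R, and Z — a synapomorphy uniting that clade.
Char. 3 (derived state 'yes') is shared by all ingroup taxa — unites the whole ingroup.
Char. 4 (derived state 'yes') is unique to Z (autapomorphy; uninformative for grouping).
Most parsimonious ingroup topology: (((R,Q),Z),S).
Q and R form a cherry on this tree, so they are sister taxa.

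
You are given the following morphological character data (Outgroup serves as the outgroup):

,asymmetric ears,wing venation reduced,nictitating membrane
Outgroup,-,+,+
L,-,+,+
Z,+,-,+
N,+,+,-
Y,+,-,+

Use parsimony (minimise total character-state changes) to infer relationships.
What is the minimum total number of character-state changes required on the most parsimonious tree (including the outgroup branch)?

Character polarity is set by the outgroup: the derived state is whichever differs from the outgroup's state, so for wing venation reduced, nictitating membrane the derived state is '-', and for the remaining characters it is '+'.
asymmetric ears: derived state '+' in N, Y, and Z only — synapomorphy for {N, Y, Z}.
wing venation reduced: derived state '-' in Y and Z only — synapomorphy for {Y, Z}.
nictitating membrane: derived state '-' in N only — an autapomorphy, so it tells us nothing about relationships among taxa.
Most parsimonious ingroup topology: (L,((Z,Y),N)).
Changes per character on this tree: asymmetric ears: 1; wing venation reduced: 1; nictitating membrane: 1.
Total = 3.

3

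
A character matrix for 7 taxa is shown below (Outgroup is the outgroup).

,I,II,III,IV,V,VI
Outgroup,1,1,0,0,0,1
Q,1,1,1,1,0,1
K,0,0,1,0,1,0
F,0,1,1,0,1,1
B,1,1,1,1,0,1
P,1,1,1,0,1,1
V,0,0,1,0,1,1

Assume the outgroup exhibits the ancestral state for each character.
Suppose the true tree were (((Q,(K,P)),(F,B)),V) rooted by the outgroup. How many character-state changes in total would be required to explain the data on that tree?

12

Map each character onto (((Q,(K,P)),(F,B)),V) (rooted by Outgroup) and count the minimum state changes it requires (Fitch parsimony):
I: 3; II: 2; III: 1; IV: 2; V: 3; VI: 1.
Total tree length = 12.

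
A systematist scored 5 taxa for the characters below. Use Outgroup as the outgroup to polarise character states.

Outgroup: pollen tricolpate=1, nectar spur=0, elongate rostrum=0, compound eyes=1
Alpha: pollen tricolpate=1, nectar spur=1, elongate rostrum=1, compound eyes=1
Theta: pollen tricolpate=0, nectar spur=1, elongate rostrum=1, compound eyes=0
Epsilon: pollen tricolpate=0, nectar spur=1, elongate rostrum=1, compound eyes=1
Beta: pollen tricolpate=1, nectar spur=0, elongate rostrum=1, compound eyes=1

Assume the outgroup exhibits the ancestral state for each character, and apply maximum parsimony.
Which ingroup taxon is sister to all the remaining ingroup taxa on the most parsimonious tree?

Character polarity is set by the outgroup: the derived state is whichever differs from the outgroup's state, so for pollen tricolpate, compound eyes the derived state is '0', and for the remaining characters it is '1'.
pollen tricolpate: derived state '0' in Epsilon and Theta only — synapomorphy for {Epsilon, Theta}.
Only Alpha, Epsilon, and Theta show the derived state '1' for nectar spur, supporting them as a clade.
All ingroup taxa share the derived state '1' for elongate rostrum; it defines the ingroup but does not resolve relationships within it.
compound eyes: derived state '0' in Theta only — an autapomorphy, so it tells us nothing about relationships among taxa.
Most parsimonious ingroup topology: ((Alpha,(Theta,Epsilon)),Beta).
Beta is sister to the clade containing all other ingroup taxa, so it is the earliest-diverging (most basal) ingroup lineage.

Beta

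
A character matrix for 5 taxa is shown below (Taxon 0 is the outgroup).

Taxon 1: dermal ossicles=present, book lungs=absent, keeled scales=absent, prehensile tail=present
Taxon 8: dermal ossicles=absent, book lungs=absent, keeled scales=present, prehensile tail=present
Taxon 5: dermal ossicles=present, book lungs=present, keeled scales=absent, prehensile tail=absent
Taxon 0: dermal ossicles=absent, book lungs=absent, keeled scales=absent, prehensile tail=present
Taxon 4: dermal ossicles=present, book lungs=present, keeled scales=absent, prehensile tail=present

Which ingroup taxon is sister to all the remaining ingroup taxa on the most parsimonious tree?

Taxon 8

Character polarity is set by the outgroup: the derived state is whichever differs from the outgroup's state, so for prehensile tail the derived state is 'absent', and for the remaining characters it is 'present'.
dermal ossicles: derived state 'present' in Taxon 1, Taxon 4, and Taxon 5 only — synapomorphy for {Taxon 1, Taxon 4, Taxon 5}.
book lungs: derived state 'present' in Taxon 4 and Taxon 5 only — synapomorphy for {Taxon 4, Taxon 5}.
keeled scales: derived state 'present' in Taxon 8 only — an autapomorphy, so it tells us nothing about relationships among taxa.
prehensile tail (derived state 'absent') is unique to Taxon 5 (autapomorphy; uninformative for grouping).
Most parsimonious ingroup topology: (((Taxon 4,Taxon 5),Taxon 1),Taxon 8).
Taxon 8 is sister to the clade containing all other ingroup taxa, so it is the earliest-diverging (most basal) ingroup lineage.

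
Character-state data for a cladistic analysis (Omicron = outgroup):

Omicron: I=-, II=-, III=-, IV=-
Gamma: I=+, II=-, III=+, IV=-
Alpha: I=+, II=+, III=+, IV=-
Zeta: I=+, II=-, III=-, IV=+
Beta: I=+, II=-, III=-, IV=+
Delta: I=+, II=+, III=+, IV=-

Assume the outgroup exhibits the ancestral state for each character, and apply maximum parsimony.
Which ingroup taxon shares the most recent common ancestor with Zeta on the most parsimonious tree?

Beta

The outgroup has state '-' for every character, so '+' is the derived state throughout.
All ingroup taxa share the derived state '+' for I; it defines the ingroup but does not resolve relationships within it.
II: derived state '+' in Alpha and Delta only — synapomorphy for {Alpha, Delta}.
III: derived state '+' in Alpha, Delta, and Gamma only — synapomorphy for {Alpha, Delta, Gamma}.
Only Beta and Zeta show the derived state '+' for IV, supporting them as a clade.
Most parsimonious ingroup topology: ((Gamma,(Alpha,Delta)),(Zeta,Beta)).
Zeta and Beta form a cherry on this tree, so they are sister taxa.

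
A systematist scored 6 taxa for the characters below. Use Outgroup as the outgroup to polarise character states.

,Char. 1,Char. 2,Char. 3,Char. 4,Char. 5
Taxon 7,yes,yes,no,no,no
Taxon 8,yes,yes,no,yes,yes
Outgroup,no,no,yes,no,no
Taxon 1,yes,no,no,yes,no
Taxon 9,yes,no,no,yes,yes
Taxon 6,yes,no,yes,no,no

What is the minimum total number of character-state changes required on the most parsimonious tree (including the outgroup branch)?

Character polarity is set by the outgroup: the derived state is whichever differs from the outgroup's state, so for Char. 3 the derived state is 'no', and for the remaining characters it is 'yes'.
Char. 1 (derived state 'yes') is shared by all ingroup taxa — unites the whole ingroup.
Char. 2 groups Taxon 7 and Taxon 8, which is incompatible with the clades supported by the remaining characters; treating it as convergent (homoplasy) costs fewer steps than any alternative tree.
Only Taxon 1, Taxon 7, Taxon 8, and Taxon 9 show the derived state 'no' for Char. 3, supporting them as a clade.
Only Taxon 1, Taxon 8, and Taxon 9 show the derived state 'yes' for Char. 4, supporting them as a clade.
Char. 5: derived state 'yes' in Taxon 8 and Taxon 9 only — synapomorphy for {Taxon 8, Taxon 9}.
Most parsimonious ingroup topology: (((Taxon 1,(Taxon 9,Taxon 8)),Taxon 7),Taxon 6).
Changes per character on this tree: Char. 1: 1; Char. 2: 2; Char. 3: 1; Char. 4: 1; Char. 5: 1.
Total = 6.

6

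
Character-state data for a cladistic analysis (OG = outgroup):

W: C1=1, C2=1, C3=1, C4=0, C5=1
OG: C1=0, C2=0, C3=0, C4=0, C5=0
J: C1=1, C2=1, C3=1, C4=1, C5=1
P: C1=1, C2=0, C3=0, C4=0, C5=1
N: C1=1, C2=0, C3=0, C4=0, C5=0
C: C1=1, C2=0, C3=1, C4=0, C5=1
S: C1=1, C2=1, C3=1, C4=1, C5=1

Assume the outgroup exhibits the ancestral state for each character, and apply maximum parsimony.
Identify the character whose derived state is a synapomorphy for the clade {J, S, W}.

The outgroup has state '0' for every character, so '1' is the derived state throughout.
All ingroup taxa share the derived state '1' for C1; it defines the ingroup but does not resolve relationships within it.
Only J, S, and W show the derived state '1' for C2, supporting them as a clade.
Only C, J, S, and W show the derived state '1' for C3, supporting them as a clade.
C4: derived state '1' in J and S only — synapomorphy for {J, S}.
C5: derived state '1' in C, J, P, S, and W only — synapomorphy for {C, J, P, S, W}.
Most parsimonious ingroup topology: (((((J,S),W),C),P),N).
The clade {J, S, W} is supported by C2: its derived state '1' occurs in exactly those taxa and in no other taxon (including the outgroup).

C2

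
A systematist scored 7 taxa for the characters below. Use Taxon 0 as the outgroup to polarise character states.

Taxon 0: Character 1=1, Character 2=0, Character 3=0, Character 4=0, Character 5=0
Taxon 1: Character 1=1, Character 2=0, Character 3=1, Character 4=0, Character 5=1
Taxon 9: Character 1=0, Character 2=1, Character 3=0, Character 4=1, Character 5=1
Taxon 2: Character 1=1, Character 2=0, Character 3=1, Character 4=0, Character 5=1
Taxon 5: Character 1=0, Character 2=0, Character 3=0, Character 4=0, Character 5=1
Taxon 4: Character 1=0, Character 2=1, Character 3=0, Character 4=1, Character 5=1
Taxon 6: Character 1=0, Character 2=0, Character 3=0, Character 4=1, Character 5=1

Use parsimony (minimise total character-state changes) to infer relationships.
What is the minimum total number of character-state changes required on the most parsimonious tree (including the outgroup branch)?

5

Character polarity is set by the outgroup: the derived state is whichever differs from the outgroup's state, so for Character 1 the derived state is '0', and for the remaining characters it is '1'.
Only Taxon 4, Taxon 5, Taxon 6, and Taxon 9 show the derived state '0' for Character 1, supporting them as a clade.
Character 2: derived state '1' in Taxon 4 and Taxon 9 only — synapomorphy for {Taxon 4, Taxon 9}.
Character 3 (derived state '1') is shared by Taxon 1 and Taxon 2 — a synapomorphy uniting that clade.
Character 4: derived state '1' in Taxon 4, Taxon 6, and Taxon 9 only — synapomorphy for {Taxon 4, Taxon 6, Taxon 9}.
Character 5 (derived state '1') is shared by all ingroup taxa — unites the whole ingroup.
Most parsimonious ingroup topology: ((Taxon 1,Taxon 2),(((Taxon 9,Taxon 4),Taxon 6),Taxon 5)).
Changes per character on this tree: Character 1: 1; Character 2: 1; Character 3: 1; Character 4: 1; Character 5: 1.
Total = 5.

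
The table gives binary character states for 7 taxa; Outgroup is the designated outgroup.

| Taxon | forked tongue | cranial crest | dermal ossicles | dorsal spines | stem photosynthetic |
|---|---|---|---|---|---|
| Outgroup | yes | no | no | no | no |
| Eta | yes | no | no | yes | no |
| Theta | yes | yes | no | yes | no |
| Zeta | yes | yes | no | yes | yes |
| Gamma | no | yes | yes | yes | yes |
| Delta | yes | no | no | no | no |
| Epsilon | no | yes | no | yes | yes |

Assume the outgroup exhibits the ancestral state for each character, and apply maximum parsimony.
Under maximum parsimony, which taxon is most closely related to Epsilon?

Character polarity is set by the outgroup: the derived state is whichever differs from the outgroup's state, so for forked tongue the derived state is 'no', and for the remaining characters it is 'yes'.
forked tongue: derived state 'no' in Epsilon and Gamma only — synapomorphy for {Epsilon, Gamma}.
cranial crest: derived state 'yes' in Epsilon, Gamma, Theta, and Zeta only — synapomorphy for {Epsilon, Gamma, Theta, Zeta}.
dermal ossicles (derived state 'yes') is unique to Gamma (autapomorphy; uninformative for grouping).
dorsal spines (derived state 'yes') is shared by Epsilon, Eta, Gamma, Theta, and Zeta — a synapomorphy uniting that clade.
Only Epsilon, Gamma, and Zeta show the derived state 'yes' for stem photosynthetic, supporting them as a clade.
Most parsimonious ingroup topology: ((Eta,(Theta,(Zeta,(Gamma,Epsilon)))),Delta).
Epsilon and Gamma form a cherry on this tree, so they are sister taxa.

Gamma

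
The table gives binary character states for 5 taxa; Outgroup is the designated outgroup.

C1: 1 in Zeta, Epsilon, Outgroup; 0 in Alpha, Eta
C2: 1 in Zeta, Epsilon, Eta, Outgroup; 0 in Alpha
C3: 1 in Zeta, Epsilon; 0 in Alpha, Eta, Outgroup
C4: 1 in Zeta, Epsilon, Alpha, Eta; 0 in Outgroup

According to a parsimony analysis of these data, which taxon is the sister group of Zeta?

Epsilon

Character polarity is set by the outgroup: the derived state is whichever differs from the outgroup's state, so for C1, C2 the derived state is '0', and for the remaining characters it is '1'.
C1: derived state '0' in Alpha and Eta only — synapomorphy for {Alpha, Eta}.
C2: derived state '0' in Alpha only — an autapomorphy, so it tells us nothing about relationships among taxa.
C3: derived state '1' in Epsilon and Zeta only — synapomorphy for {Epsilon, Zeta}.
All ingroup taxa share the derived state '1' for C4; it defines the ingroup but does not resolve relationships within it.
Most parsimonious ingroup topology: ((Zeta,Epsilon),(Alpha,Eta)).
Zeta and Epsilon form a cherry on this tree, so they are sister taxa.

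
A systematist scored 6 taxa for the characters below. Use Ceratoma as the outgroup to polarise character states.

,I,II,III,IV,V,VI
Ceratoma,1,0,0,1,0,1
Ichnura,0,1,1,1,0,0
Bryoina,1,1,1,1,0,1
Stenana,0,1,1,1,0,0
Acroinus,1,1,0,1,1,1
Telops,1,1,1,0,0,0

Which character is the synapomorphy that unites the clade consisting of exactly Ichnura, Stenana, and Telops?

VI

Character polarity is set by the outgroup: the derived state is whichever differs from the outgroup's state, so for I, IV, VI the derived state is '0', and for the remaining characters it is '1'.
I (derived state '0') is shared by Ichnura and Stenana — a synapomorphy uniting that clade.
II (derived state '1') is shared by all ingroup taxa — unites the whole ingroup.
Only Bryoina, Ichnura, Stenana, and Telops show the derived state '1' for III, supporting them as a clade.
IV: derived state '0' in Telops only — an autapomorphy, so it tells us nothing about relationships among taxa.
V (derived state '1') is unique to Acroinus (autapomorphy; uninformative for grouping).
VI: derived state '0' in Ichnura, Stenana, and Telops only — synapomorphy for {Ichnura, Stenana, Telops}.
Most parsimonious ingroup topology: ((((Ichnura,Stenana),Telops),Bryoina),Acroinus).
The clade {Ichnura, Stenana, Telops} is supported by VI: its derived state '0' occurs in exactly those taxa and in no other taxon (including the outgroup).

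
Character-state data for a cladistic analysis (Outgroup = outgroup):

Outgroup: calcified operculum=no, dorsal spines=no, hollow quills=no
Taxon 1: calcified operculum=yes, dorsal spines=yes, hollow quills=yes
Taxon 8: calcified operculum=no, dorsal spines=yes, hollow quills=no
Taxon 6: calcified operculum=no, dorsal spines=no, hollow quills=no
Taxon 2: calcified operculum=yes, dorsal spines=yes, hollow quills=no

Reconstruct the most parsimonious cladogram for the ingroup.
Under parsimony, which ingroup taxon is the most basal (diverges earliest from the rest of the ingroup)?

Taxon 6

The outgroup has state 'no' for every character, so 'yes' is the derived state throughout.
Only Taxon 1 and Taxon 2 show the derived state 'yes' for calcified operculum, supporting them as a clade.
dorsal spines: derived state 'yes' in Taxon 1, Taxon 2, and Taxon 8 only — synapomorphy for {Taxon 1, Taxon 2, Taxon 8}.
hollow quills: derived state 'yes' in Taxon 1 only — an autapomorphy, so it tells us nothing about relationships among taxa.
Most parsimonious ingroup topology: (((Taxon 1,Taxon 2),Taxon 8),Taxon 6).
Taxon 6 is sister to the clade containing all other ingroup taxa, so it is the earliest-diverging (most basal) ingroup lineage.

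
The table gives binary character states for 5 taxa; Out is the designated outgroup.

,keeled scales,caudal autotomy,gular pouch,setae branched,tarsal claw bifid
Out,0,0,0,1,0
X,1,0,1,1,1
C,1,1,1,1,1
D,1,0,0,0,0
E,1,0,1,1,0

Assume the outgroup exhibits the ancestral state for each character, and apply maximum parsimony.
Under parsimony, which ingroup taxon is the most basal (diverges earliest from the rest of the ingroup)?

D

Character polarity is set by the outgroup: the derived state is whichever differs from the outgroup's state, so for setae branched the derived state is '0', and for the remaining characters it is '1'.
All ingroup taxa share the derived state '1' for keeled scales; it defines the ingroup but does not resolve relationships within it.
caudal autotomy: derived state '1' in C only — an autapomorphy, so it tells us nothing about relationships among taxa.
Only C, E, and X show the derived state '1' for gular pouch, supporting them as a clade.
setae branched: derived state '0' in D only — an autapomorphy, so it tells us nothing about relationships among taxa.
tarsal claw bifid (derived state '1') is shared by C and X — a synapomorphy uniting that clade.
Most parsimonious ingroup topology: (((X,C),E),D).
D is sister to the clade containing all other ingroup taxa, so it is the earliest-diverging (most basal) ingroup lineage.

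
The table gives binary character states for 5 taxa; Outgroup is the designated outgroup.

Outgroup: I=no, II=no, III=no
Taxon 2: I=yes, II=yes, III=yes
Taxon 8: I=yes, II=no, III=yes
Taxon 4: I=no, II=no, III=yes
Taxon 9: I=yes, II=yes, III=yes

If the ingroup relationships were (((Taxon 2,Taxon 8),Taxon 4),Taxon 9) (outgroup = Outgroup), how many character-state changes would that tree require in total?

Map each character onto (((Taxon 2,Taxon 8),Taxon 4),Taxon 9) (rooted by Outgroup) and count the minimum state changes it requires (Fitch parsimony):
I: 2; II: 2; III: 1.
Total tree length = 5.

5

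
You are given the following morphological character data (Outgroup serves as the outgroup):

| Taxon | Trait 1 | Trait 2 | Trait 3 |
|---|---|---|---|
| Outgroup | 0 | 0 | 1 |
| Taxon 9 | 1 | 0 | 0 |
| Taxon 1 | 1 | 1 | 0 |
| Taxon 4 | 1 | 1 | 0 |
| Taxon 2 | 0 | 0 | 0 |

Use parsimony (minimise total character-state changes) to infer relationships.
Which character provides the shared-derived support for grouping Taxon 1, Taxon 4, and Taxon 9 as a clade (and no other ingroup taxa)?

Character polarity is set by the outgroup: the derived state is whichever differs from the outgroup's state, so for Trait 3 the derived state is '0', and for the remaining characters it is '1'.
Only Taxon 1, Taxon 4, and Taxon 9 show the derived state '1' for Trait 1, supporting them as a clade.
Trait 2 (derived state '1') is shared by Taxon 1 and Taxon 4 — a synapomorphy uniting that clade.
All ingroup taxa share the derived state '0' for Trait 3; it defines the ingroup but does not resolve relationships within it.
Most parsimonious ingroup topology: ((Taxon 9,(Taxon 1,Taxon 4)),Taxon 2).
The clade {Taxon 1, Taxon 4, Taxon 9} is supported by Trait 1: its derived state '1' occurs in exactly those taxa and in no other taxon (including the outgroup).

Trait 1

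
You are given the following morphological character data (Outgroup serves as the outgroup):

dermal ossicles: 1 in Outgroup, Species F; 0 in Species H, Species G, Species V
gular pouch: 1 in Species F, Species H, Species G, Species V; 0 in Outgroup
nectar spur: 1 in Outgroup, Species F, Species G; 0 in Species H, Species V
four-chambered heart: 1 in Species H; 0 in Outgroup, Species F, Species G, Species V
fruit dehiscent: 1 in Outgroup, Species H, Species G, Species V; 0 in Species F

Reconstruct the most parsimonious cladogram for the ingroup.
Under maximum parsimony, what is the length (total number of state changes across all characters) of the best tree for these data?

5

Character polarity is set by the outgroup: the derived state is whichever differs from the outgroup's state, so for dermal ossicles, nectar spur, fruit dehiscent the derived state is '0', and for the remaining characters it is '1'.
Only Species G, Species H, and Species V show the derived state '0' for dermal ossicles, supporting them as a clade.
gular pouch (derived state '1') is shared by all ingroup taxa — unites the whole ingroup.
nectar spur: derived state '0' in Species H and Species V only — synapomorphy for {Species H, Species V}.
four-chambered heart: derived state '1' in Species H only — an autapomorphy, so it tells us nothing about relationships among taxa.
fruit dehiscent (derived state '0') is unique to Species F (autapomorphy; uninformative for grouping).
Most parsimonious ingroup topology: (Species F,((Species H,Species V),Species G)).
Changes per character on this tree: dermal ossicles: 1; gular pouch: 1; nectar spur: 1; four-chambered heart: 1; fruit dehiscent: 1.
Total = 5.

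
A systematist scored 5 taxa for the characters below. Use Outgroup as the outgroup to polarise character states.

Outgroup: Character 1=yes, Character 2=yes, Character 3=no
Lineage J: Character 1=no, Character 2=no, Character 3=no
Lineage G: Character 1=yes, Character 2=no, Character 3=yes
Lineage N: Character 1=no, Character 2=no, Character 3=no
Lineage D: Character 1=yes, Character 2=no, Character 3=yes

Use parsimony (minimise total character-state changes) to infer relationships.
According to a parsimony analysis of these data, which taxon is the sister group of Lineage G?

Lineage D

Character polarity is set by the outgroup: the derived state is whichever differs from the outgroup's state, so for Character 1, Character 2 the derived state is 'no', and for the remaining characters it is 'yes'.
Character 1: derived state 'no' in Lineage J and Lineage N only — synapomorphy for {Lineage J, Lineage N}.
Character 2 (derived state 'no') is shared by all ingroup taxa — unites the whole ingroup.
Character 3 (derived state 'yes') is shared by Lineage D and Lineage G — a synapomorphy uniting that clade.
Most parsimonious ingroup topology: ((Lineage J,Lineage N),(Lineage G,Lineage D)).
Lineage G and Lineage D form a cherry on this tree, so they are sister taxa.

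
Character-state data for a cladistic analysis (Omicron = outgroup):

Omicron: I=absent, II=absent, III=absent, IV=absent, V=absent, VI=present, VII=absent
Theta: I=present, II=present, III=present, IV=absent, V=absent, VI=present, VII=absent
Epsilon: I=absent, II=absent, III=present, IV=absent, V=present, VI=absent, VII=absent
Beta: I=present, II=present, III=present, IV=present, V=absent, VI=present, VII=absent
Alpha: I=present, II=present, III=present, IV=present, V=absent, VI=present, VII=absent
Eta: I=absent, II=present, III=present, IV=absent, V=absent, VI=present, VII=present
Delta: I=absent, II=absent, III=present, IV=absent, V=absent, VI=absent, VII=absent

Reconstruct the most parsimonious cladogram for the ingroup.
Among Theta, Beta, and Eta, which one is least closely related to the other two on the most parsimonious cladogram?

Character polarity is set by the outgroup: the derived state is whichever differs from the outgroup's state, so for VI the derived state is 'absent', and for the remaining characters it is 'present'.
I (derived state 'present') is shared by Alpha, Beta, and Theta — a synapomorphy uniting that clade.
II (derived state 'present') is shared by Alpha, Beta, Eta, and Theta — a synapomorphy uniting that clade.
All ingroup taxa share the derived state 'present' for III; it defines the ingroup but does not resolve relationships within it.
IV (derived state 'present') is shared by Alpha and Beta — a synapomorphy uniting that clade.
V: derived state 'present' in Epsilon only — an autapomorphy, so it tells us nothing about relationships among taxa.
VI (derived state 'absent') is shared by Delta and Epsilon — a synapomorphy uniting that clade.
VII (derived state 'present') is unique to Eta (autapomorphy; uninformative for grouping).
Most parsimonious ingroup topology: (((Theta,(Beta,Alpha)),Eta),(Epsilon,Delta)).
Beta and Theta share a more recent common ancestor with each other than either does with Eta, so Eta is the least closely related of the three.

Eta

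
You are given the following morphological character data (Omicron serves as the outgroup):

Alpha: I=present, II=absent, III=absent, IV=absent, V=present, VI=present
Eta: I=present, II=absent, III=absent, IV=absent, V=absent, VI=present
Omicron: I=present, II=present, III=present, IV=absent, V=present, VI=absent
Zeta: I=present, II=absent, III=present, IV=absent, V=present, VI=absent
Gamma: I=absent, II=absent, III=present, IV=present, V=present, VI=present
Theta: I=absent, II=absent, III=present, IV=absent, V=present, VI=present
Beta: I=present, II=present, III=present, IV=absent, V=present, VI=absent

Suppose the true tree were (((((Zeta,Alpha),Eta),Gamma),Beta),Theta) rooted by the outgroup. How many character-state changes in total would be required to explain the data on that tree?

Map each character onto (((((Zeta,Alpha),Eta),Gamma),Beta),Theta) (rooted by Omicron) and count the minimum state changes it requires (Fitch parsimony):
I: 2; II: 2; III: 2; IV: 1; V: 1; VI: 3.
Total tree length = 11.

11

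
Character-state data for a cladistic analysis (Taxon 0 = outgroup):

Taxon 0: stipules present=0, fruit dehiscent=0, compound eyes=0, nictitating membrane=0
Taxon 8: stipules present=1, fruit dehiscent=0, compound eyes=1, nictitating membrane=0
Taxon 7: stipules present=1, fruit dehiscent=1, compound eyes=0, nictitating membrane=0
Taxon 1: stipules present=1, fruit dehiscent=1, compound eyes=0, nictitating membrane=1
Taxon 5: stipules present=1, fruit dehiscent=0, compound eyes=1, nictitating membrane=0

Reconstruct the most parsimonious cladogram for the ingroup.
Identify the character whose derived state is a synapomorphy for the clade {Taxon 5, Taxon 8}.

The outgroup has state '0' for every character, so '1' is the derived state throughout.
All ingroup taxa share the derived state '1' for stipules present; it defines the ingroup but does not resolve relationships within it.
Only Taxon 1 and Taxon 7 show the derived state '1' for fruit dehiscent, supporting them as a clade.
Only Taxon 5 and Taxon 8 show the derived state '1' for compound eyes, supporting them as a clade.
nictitating membrane (derived state '1') is unique to Taxon 1 (autapomorphy; uninformative for grouping).
Most parsimonious ingroup topology: ((Taxon 8,Taxon 5),(Taxon 7,Taxon 1)).
The clade {Taxon 5, Taxon 8} is supported by compound eyes: its derived state '1' occurs in exactly those taxa and in no other taxon (including the outgroup).

compound eyes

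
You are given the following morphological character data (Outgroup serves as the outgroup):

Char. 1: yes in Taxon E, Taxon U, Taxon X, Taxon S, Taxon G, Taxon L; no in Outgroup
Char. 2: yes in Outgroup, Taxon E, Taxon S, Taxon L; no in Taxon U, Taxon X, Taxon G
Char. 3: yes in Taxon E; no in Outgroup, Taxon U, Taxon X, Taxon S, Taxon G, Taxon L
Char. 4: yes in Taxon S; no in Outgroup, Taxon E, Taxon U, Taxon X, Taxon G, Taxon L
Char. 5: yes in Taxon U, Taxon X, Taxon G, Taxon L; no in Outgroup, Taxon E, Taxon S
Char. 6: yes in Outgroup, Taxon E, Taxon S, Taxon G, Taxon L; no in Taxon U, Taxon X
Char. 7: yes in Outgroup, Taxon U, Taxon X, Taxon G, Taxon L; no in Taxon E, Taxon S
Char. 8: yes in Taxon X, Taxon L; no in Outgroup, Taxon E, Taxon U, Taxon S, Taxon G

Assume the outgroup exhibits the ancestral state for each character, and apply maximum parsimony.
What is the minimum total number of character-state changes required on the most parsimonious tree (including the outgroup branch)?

Character polarity is set by the outgroup: the derived state is whichever differs from the outgroup's state, so for Char. 2, Char. 6, Char. 7 the derived state is 'no', and for the remaining characters it is 'yes'.
Char. 1 (derived state 'yes') is shared by all ingroup taxa — unites the whole ingroup.
Char. 2 (derived state 'no') is shared by Taxon G, Taxon U, and Taxon X — a synapomorphy uniting that clade.
Char. 3: derived state 'yes' in Taxon E only — an autapomorphy, so it tells us nothing about relationships among taxa.
Char. 4: derived state 'yes' in Taxon S only — an autapomorphy, so it tells us nothing about relationships among taxa.
Char. 5: derived state 'yes' in Taxon G, Taxon L, Taxon U, and Taxon X only — synapomorphy for {Taxon G, Taxon L, Taxon U, Taxon X}.
Char. 6: derived state 'no' in Taxon U and Taxon X only — synapomorphy for {Taxon U, Taxon X}.
Only Taxon E and Taxon S show the derived state 'no' for Char. 7, supporting them as a clade.
Char. 8 groups Taxon L and Taxon X, which is incompatible with the clades supported by the remaining characters; treating it as convergent (homoplasy) costs fewer steps than any alternative tree.
Most parsimonious ingroup topology: ((Taxon E,Taxon S),(((Taxon U,Taxon X),Taxon G),Taxon L)).
Changes per character on this tree: Char. 1: 1; Char. 2: 1; Char. 3: 1; Char. 4: 1; Char. 5: 1; Char. 6: 1; Char. 7: 1; Char. 8: 2.
Total = 9.

9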